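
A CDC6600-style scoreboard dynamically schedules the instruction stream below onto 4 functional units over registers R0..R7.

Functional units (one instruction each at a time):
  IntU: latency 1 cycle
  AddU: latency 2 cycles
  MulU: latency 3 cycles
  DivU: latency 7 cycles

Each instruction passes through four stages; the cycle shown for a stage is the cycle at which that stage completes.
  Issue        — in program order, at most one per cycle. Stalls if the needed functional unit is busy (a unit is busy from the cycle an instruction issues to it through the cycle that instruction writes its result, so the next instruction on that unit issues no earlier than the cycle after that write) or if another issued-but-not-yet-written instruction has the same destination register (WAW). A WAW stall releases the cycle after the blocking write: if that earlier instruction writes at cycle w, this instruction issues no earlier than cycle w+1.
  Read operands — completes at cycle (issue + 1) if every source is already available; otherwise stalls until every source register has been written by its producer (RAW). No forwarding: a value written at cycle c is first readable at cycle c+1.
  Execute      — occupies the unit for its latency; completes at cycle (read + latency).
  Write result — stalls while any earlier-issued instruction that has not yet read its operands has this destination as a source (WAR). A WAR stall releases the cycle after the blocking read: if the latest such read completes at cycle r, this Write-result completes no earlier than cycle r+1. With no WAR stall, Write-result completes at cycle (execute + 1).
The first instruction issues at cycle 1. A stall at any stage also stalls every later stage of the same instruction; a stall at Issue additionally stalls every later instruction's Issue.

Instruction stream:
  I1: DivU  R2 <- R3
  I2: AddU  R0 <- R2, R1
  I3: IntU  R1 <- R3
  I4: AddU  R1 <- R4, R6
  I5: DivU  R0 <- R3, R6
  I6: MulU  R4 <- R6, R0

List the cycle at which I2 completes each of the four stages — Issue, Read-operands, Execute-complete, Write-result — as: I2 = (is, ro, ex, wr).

I2 = (2, 11, 13, 14)

  I1 | 1 | 2 | 9 | 10
  I2 | 2 | 11 | 13 | 14   RAW R2: wait I1 write@10
  I3 | 3 | 4 | 5 | 12   WAR R1: wait I2 read@11
  I4 | 15 | 16 | 18 | 19   struct: AddU busy until I2 writes@14
  I5 | 16 | 17 | 24 | 25
  I6 | 17 | 26 | 29 | 30   RAW R0: wait I5 write@25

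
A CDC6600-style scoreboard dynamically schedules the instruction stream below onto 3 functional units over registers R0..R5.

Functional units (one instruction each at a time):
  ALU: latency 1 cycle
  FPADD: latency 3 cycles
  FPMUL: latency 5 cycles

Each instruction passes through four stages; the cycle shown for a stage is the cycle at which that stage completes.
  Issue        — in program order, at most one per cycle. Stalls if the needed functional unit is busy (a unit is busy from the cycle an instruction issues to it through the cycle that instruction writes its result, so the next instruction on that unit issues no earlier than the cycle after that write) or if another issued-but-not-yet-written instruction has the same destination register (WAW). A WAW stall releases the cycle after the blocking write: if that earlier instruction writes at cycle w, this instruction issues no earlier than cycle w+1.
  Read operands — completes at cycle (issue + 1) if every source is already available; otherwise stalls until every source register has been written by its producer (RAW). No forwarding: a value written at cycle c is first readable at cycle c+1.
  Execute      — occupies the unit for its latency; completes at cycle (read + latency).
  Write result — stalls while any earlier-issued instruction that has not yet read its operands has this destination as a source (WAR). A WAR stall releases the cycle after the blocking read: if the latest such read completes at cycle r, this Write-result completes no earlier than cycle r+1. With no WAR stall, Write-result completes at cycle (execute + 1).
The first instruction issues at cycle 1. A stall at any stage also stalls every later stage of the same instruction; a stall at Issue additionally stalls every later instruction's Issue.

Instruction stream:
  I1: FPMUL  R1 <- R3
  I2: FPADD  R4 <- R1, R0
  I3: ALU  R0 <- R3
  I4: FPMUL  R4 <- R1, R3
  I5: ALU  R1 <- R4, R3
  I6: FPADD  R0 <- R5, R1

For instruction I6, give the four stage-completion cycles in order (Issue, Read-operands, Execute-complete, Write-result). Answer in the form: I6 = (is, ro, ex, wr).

I6 = (16, 25, 28, 29)

cycle 1: I1 dispatched to FPMUL
cycle 2: I1 operands ready, I2 dispatched to FPADD
cycle 3: I3 dispatched to ALU
cycle 4: I3 operands ready
cycle 5: I3 complete
cycle 7: I1 complete
cycle 8: R1←I1
cycle 9: I2 operands ready
cycle 10: R0←I3
cycle 12: I2 complete
cycle 13: R4←I2
cycle 14: I4 dispatched to FPMUL
cycle 15: I4 operands ready, I5 dispatched to ALU
cycle 16: I6 dispatched to FPADD
cycle 20: I4 complete
cycle 21: R4←I4
cycle 22: I5 operands ready
cycle 23: I5 complete
cycle 24: R1←I5
cycle 25: I6 operands ready
cycle 28: I6 complete
cycle 29: R0←I6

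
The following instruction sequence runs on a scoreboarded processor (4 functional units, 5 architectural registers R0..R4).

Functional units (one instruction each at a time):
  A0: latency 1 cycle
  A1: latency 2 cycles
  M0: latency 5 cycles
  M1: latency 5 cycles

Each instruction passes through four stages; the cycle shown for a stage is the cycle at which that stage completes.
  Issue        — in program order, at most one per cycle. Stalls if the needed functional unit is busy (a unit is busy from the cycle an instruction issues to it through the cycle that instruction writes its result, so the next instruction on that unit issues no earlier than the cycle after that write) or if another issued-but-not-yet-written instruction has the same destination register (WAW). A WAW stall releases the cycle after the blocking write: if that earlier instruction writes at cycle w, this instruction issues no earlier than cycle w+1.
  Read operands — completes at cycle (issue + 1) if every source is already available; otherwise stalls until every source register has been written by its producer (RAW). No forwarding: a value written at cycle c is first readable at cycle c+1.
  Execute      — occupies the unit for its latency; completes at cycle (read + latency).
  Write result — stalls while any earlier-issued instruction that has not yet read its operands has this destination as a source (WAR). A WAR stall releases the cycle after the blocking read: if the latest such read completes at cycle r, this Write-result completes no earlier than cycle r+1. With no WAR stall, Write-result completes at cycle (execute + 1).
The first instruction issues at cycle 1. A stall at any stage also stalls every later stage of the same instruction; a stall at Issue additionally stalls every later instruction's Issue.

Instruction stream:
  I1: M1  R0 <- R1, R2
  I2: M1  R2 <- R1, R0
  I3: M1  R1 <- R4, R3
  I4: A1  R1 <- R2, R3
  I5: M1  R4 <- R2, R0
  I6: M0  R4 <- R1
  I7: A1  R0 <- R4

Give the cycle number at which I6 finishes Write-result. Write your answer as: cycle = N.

1) issue 1, read 2, done 7, write 8
2) issue 9, read 10, done 15, write 16  <struct: M1 busy until I1 writes@8>
3) issue 17, read 18, done 23, write 24  <struct: M1 busy until I2 writes@16>
4) issue 25, read 26, done 28, write 29  <WAW R1: wait I3 write@24>
5) issue 26, read 27, done 32, write 33
6) issue 34, read 35, done 40, write 41  <WAW R4: wait I5 write@33>
7) issue 35, read 42, done 44, write 45  <RAW R4: wait I6 write@41>

cycle = 41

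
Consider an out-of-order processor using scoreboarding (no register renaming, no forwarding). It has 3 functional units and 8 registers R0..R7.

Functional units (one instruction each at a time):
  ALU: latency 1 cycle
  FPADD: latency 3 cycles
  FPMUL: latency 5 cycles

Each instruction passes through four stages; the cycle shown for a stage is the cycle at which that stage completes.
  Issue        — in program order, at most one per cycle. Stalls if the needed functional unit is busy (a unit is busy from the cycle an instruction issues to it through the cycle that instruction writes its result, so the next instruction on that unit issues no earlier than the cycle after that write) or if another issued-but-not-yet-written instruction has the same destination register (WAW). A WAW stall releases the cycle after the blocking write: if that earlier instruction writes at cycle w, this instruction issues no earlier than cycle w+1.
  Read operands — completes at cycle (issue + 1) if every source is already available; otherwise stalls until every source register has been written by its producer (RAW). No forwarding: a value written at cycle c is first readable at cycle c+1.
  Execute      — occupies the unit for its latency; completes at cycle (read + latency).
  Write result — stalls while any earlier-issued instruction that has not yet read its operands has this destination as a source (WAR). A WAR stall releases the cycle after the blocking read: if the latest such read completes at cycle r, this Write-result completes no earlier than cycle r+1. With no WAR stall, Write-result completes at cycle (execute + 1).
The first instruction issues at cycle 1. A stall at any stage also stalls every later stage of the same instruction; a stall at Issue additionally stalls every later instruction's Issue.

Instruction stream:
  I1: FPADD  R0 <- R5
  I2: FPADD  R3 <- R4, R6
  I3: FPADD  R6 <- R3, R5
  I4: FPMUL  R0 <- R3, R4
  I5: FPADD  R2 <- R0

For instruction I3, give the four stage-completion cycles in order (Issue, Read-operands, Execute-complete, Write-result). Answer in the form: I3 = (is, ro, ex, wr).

I3 = (13, 14, 17, 18)

t=1  I1 dispatched to FPADD
t=2  I1 operands ready
t=5  I1 complete
t=6  R0←I1
t=7  I2 dispatched to FPADD
t=8  I2 operands ready
t=11  I2 complete
t=12  R3←I2
t=13  I3 dispatched to FPADD
t=14  I3 operands ready · I4 dispatched to FPMUL
t=15  I4 operands ready
t=17  I3 complete
t=18  R6←I3
t=19  I5 dispatched to FPADD
t=20  I4 complete
t=21  R0←I4
t=22  I5 operands ready
t=25  I5 complete
t=26  R2←I5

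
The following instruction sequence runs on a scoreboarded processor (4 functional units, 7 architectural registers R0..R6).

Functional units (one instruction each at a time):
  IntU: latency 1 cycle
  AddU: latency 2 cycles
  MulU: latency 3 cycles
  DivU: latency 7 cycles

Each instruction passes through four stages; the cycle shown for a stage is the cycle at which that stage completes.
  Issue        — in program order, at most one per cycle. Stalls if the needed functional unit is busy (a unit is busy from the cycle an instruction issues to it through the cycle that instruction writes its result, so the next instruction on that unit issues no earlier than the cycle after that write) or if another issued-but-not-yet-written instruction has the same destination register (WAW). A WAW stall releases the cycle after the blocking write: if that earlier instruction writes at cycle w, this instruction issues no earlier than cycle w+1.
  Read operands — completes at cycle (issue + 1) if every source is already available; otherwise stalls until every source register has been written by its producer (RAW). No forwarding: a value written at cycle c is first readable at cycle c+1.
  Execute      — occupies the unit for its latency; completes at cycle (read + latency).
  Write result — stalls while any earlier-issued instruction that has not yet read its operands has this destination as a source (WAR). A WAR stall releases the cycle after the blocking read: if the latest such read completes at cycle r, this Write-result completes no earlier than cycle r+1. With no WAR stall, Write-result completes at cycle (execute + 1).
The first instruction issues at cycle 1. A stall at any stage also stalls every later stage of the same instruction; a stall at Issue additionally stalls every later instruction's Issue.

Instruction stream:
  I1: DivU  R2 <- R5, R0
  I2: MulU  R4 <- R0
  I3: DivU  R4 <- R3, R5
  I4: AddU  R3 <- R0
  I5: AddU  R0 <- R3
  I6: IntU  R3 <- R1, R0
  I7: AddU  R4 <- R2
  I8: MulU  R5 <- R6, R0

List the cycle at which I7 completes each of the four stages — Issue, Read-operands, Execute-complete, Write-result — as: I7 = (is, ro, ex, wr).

I7 = (22, 23, 25, 26)

1) issue 1, read 2, done 9, write 10
2) issue 2, read 3, done 6, write 7
3) issue 11, read 12, done 19, write 20  <struct: DivU busy until I1 writes@10>
4) issue 12, read 13, done 15, write 16
5) issue 17, read 18, done 20, write 21  <struct: AddU busy until I4 writes@16>
6) issue 18, read 22, done 23, write 24  <RAW R0: wait I5 write@21>
7) issue 22, read 23, done 25, write 26  <struct: AddU busy until I5 writes@21>
8) issue 23, read 24, done 27, write 28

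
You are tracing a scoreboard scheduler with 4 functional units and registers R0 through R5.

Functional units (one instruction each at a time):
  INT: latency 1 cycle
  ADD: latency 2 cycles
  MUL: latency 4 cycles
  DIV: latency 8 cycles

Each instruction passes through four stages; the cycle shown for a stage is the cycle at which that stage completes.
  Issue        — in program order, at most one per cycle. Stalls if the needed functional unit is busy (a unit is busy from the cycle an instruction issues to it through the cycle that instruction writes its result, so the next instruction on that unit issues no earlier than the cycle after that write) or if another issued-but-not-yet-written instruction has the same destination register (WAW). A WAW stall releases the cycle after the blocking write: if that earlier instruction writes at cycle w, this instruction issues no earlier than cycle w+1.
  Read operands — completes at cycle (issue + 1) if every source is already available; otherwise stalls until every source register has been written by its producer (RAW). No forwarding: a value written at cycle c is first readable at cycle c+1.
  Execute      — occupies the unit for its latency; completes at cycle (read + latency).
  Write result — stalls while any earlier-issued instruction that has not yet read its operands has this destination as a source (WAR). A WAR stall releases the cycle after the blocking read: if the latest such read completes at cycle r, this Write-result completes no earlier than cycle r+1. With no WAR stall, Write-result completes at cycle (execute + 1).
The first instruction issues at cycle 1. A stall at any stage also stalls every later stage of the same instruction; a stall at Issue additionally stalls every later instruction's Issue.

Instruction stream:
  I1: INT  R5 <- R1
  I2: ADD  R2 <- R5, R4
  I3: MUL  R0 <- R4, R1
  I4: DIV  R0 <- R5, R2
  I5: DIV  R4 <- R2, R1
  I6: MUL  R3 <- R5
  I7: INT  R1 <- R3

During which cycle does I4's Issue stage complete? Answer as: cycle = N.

cycle = 10

[I1] 1/2/3/4
[I2] 2/5/7/8  (RAW R5: wait I1 write@4)
[I3] 3/4/8/9
[I4] 10/11/19/20  (WAW R0: wait I3 write@9)
[I5] 21/22/30/31  (struct: DIV busy until I4 writes@20)
[I6] 22/23/27/28
[I7] 23/29/30/31  (RAW R3: wait I6 write@28)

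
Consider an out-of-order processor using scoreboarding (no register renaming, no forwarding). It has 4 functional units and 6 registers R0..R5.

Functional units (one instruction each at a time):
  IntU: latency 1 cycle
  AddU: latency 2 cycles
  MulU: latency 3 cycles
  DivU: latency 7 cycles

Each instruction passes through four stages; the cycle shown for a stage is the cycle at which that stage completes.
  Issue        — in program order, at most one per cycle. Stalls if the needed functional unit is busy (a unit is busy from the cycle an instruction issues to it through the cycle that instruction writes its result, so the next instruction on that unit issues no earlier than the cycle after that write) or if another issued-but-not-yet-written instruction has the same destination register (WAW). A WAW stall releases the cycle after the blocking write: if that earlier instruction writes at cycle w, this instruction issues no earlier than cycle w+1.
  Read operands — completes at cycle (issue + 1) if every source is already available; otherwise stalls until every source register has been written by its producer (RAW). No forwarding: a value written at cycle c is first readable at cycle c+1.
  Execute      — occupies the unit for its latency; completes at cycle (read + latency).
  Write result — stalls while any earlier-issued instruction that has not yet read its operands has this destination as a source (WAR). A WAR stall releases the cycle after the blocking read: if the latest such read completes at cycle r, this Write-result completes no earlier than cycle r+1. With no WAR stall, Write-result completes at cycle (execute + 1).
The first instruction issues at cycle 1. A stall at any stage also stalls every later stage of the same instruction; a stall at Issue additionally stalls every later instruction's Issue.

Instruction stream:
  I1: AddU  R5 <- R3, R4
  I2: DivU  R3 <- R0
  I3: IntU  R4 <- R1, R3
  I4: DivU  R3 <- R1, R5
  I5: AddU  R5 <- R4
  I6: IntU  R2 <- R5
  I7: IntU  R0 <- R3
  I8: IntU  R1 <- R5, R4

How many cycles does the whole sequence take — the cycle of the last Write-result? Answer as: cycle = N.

cycle = 29

t=1  I1→AddU
t=2  I1 RO | I2→DivU
t=3  I2 RO | I3→IntU
t=4  I1 EX
t=5  I1 WR R5
t=10  I2 EX
t=11  I2 WR R3
t=12  I3 RO | I4→DivU
t=13  I3 EX | I4 RO | I5→AddU
t=14  I3 WR R4
t=15  I5 RO | I6→IntU
t=17  I5 EX
t=18  I5 WR R5
t=19  I6 RO
t=20  I4 EX | I6 EX
t=21  I4 WR R3 | I6 WR R2
t=22  I7→IntU
t=23  I7 RO
t=24  I7 EX
t=25  I7 WR R0
t=26  I8→IntU
t=27  I8 RO
t=28  I8 EX
t=29  I8 WR R1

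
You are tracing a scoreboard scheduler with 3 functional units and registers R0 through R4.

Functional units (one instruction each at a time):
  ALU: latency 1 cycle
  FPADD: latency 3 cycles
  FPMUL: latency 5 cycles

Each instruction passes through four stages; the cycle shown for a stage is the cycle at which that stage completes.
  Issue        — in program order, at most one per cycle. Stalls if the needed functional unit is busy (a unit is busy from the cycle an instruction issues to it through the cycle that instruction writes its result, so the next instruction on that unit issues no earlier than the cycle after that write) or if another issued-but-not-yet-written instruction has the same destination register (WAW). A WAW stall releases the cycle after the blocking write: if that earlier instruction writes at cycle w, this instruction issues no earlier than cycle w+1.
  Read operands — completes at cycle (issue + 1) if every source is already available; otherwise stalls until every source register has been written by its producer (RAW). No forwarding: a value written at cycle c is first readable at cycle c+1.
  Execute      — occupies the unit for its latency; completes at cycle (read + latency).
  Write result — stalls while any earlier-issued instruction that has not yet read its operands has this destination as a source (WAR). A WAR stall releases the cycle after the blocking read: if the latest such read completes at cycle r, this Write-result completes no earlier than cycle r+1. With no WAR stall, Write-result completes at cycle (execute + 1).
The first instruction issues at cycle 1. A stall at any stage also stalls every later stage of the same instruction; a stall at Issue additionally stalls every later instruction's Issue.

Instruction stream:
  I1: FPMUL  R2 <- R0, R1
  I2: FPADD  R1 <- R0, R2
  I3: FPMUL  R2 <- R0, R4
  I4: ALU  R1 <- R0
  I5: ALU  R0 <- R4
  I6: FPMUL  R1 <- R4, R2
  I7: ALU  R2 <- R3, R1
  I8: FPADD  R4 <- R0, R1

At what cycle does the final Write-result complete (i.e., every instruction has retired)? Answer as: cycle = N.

cycle = 31

c1: I1 issues→FPMUL
c2: I1 reads; I2 issues→FPADD
c7: I1 exec-done
c8: I1 writes R2
c9: I2 reads; I3 issues→FPMUL
c10: I3 reads
c12: I2 exec-done
c13: I2 writes R1
c14: I4 issues→ALU
c15: I3 exec-done; I4 reads
c16: I3 writes R2; I4 exec-done
c17: I4 writes R1
c18: I5 issues→ALU
c19: I5 reads; I6 issues→FPMUL
c20: I5 exec-done; I6 reads
c21: I5 writes R0
c22: I7 issues→ALU
c23: I8 issues→FPADD
c25: I6 exec-done
c26: I6 writes R1
c27: I7 reads; I8 reads
c28: I7 exec-done
c29: I7 writes R2
c30: I8 exec-done
c31: I8 writes R4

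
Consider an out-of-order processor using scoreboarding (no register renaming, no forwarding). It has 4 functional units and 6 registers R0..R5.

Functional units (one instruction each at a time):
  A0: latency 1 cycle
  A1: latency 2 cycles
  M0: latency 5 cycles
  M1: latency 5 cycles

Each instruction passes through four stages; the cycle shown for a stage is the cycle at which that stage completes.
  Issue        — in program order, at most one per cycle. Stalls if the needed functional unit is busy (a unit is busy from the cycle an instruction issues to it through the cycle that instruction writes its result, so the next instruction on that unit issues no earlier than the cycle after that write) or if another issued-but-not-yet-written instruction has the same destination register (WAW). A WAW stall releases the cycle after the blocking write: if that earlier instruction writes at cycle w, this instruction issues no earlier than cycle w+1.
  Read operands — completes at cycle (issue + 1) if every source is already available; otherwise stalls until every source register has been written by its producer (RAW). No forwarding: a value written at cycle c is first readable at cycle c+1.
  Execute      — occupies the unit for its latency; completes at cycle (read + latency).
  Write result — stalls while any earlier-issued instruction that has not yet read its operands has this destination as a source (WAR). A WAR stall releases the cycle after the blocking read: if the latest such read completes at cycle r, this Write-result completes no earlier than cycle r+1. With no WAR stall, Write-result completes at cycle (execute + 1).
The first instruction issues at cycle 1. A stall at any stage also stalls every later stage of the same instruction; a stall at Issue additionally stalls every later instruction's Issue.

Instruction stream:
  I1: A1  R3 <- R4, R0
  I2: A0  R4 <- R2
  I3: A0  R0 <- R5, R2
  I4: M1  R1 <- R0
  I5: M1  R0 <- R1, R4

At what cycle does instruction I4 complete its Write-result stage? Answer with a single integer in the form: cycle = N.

t=1  I1→A1
t=2  I1 RO, I2→A0
t=3  I2 RO
t=4  I1 EX, I2 EX
t=5  I1 WR R3, I2 WR R4
t=6  I3→A0
t=7  I3 RO, I4→M1
t=8  I3 EX
t=9  I3 WR R0
t=10  I4 RO
t=15  I4 EX
t=16  I4 WR R1
t=17  I5→M1
t=18  I5 RO
t=23  I5 EX
t=24  I5 WR R0

cycle = 16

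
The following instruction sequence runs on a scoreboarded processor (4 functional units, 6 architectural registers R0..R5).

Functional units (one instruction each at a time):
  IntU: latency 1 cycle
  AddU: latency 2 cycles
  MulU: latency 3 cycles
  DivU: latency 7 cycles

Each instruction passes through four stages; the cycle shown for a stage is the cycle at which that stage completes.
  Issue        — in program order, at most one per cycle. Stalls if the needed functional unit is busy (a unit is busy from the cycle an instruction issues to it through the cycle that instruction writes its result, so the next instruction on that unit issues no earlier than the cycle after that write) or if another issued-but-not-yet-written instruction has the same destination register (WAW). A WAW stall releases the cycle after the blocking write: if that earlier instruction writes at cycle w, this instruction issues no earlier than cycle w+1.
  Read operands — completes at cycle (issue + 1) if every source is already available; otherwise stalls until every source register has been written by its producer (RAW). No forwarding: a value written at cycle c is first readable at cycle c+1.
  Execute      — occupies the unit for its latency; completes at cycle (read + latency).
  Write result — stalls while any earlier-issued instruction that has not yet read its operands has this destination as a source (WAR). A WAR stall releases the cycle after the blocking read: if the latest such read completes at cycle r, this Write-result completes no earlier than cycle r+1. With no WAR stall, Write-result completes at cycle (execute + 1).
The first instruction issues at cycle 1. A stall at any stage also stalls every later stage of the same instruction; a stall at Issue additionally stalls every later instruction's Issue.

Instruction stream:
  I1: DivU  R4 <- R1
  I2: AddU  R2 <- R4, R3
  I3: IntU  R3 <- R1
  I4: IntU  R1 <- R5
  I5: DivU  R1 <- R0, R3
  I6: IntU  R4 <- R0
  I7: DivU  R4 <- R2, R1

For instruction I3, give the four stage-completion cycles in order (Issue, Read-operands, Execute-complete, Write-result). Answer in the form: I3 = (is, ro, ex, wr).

cycle 1: I1 dispatched to DivU
cycle 2: I1 operands ready, I2 dispatched to AddU
cycle 3: I3 dispatched to IntU
cycle 4: I3 operands ready
cycle 5: I3 complete
cycle 9: I1 complete
cycle 10: R4←I1
cycle 11: I2 operands ready
cycle 12: R3←I3
cycle 13: I2 complete, I4 dispatched to IntU
cycle 14: R2←I2, I4 operands ready
cycle 15: I4 complete
cycle 16: R1←I4
cycle 17: I5 dispatched to DivU
cycle 18: I5 operands ready, I6 dispatched to IntU
cycle 19: I6 operands ready
cycle 20: I6 complete
cycle 21: R4←I6
cycle 25: I5 complete
cycle 26: R1←I5
cycle 27: I7 dispatched to DivU
cycle 28: I7 operands ready
cycle 35: I7 complete
cycle 36: R4←I7

I3 = (3, 4, 5, 12)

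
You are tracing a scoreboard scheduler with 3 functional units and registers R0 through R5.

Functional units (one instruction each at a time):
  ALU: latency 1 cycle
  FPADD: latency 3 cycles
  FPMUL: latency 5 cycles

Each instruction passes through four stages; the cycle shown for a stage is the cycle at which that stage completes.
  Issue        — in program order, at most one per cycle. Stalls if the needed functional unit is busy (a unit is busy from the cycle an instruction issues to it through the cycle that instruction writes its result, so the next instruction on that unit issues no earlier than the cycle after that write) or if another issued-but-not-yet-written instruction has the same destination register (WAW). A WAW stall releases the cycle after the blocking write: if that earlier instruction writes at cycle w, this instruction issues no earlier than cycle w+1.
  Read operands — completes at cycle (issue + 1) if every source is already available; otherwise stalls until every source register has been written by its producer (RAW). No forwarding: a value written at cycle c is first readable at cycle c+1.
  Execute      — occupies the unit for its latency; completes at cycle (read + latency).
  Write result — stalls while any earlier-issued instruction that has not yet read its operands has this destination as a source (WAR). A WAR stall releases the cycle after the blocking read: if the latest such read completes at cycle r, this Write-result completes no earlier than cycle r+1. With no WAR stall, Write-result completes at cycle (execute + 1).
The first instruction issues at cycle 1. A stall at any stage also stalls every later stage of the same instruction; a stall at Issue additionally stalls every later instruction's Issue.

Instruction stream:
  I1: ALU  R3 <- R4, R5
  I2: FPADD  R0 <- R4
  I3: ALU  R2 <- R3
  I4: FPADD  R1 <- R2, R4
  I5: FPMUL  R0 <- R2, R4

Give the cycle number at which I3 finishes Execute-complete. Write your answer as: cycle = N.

cycle = 7

cycle 1: issue I1 (ALU)
cycle 2: I1 read-ops · issue I2 (FPADD)
cycle 3: I1 finished on ALU · I2 read-ops
cycle 4: I1→R3
cycle 5: issue I3 (ALU)
cycle 6: I2 finished on FPADD · I3 read-ops
cycle 7: I2→R0 · I3 finished on ALU
cycle 8: I3→R2 · issue I4 (FPADD)
cycle 9: I4 read-ops · issue I5 (FPMUL)
cycle 10: I5 read-ops
cycle 12: I4 finished on FPADD
cycle 13: I4→R1
cycle 15: I5 finished on FPMUL
cycle 16: I5→R0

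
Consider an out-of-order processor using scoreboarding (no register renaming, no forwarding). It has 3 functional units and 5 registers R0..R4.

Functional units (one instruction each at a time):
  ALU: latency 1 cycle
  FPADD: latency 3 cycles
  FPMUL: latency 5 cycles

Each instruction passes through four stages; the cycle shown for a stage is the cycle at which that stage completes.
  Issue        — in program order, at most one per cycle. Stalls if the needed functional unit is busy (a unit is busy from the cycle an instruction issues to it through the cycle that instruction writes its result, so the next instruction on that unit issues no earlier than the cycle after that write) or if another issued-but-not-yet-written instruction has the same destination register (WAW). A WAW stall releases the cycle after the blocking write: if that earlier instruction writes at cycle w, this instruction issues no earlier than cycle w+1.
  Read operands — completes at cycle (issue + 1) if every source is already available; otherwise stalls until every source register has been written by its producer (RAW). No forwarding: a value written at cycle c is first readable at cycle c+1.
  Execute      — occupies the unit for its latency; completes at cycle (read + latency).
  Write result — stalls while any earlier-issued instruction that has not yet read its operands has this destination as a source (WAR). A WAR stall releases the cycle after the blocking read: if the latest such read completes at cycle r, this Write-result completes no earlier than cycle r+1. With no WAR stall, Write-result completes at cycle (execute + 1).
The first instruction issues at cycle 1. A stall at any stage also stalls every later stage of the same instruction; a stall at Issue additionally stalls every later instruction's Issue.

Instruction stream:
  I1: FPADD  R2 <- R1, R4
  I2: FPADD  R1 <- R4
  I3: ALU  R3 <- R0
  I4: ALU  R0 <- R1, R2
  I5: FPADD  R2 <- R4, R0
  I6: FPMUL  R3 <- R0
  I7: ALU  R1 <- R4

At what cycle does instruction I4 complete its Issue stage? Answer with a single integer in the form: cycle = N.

t=1  I1→FPADD
t=2  I1 RO
t=5  I1 EX
t=6  I1 WR R2
t=7  I2→FPADD
t=8  I2 RO · I3→ALU
t=9  I3 RO
t=10  I3 EX
t=11  I2 EX · I3 WR R3
t=12  I2 WR R1 · I4→ALU
t=13  I4 RO · I5→FPADD
t=14  I4 EX · I6→FPMUL
t=15  I4 WR R0
t=16  I5 RO · I6 RO · I7→ALU
t=17  I7 RO
t=18  I7 EX
t=19  I5 EX · I7 WR R1
t=20  I5 WR R2
t=21  I6 EX
t=22  I6 WR R3

cycle = 12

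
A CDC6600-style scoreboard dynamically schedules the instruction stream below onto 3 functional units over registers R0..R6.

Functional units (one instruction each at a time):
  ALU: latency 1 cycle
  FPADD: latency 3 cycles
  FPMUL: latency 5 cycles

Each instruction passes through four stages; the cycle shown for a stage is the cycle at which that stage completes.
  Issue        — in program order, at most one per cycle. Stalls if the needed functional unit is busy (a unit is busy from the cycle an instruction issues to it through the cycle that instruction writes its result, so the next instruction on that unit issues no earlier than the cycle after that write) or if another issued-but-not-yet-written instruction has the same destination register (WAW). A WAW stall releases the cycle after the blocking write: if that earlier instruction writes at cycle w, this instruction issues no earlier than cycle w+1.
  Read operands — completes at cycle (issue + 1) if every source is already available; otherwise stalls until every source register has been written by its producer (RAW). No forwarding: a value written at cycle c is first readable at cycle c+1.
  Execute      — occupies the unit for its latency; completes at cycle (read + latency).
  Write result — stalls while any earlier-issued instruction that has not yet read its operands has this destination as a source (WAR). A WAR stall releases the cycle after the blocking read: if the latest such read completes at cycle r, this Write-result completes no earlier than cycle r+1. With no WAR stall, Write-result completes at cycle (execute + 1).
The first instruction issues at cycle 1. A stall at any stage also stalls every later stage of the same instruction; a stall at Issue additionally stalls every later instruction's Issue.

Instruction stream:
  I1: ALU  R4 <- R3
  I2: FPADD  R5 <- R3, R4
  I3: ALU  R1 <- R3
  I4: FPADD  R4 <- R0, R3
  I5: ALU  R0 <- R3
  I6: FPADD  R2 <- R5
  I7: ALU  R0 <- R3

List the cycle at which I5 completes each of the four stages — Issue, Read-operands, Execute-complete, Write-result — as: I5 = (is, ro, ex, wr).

c1: I1→ALU
c2: I1 RO | I2→FPADD
c3: I1 EX
c4: I1 WR R4
c5: I2 RO | I3→ALU
c6: I3 RO
c7: I3 EX
c8: I2 EX | I3 WR R1
c9: I2 WR R5
c10: I4→FPADD
c11: I4 RO | I5→ALU
c12: I5 RO
c13: I5 EX
c14: I4 EX | I5 WR R0
c15: I4 WR R4
c16: I6→FPADD
c17: I6 RO | I7→ALU
c18: I7 RO
c19: I7 EX
c20: I6 EX | I7 WR R0
c21: I6 WR R2

I5 = (11, 12, 13, 14)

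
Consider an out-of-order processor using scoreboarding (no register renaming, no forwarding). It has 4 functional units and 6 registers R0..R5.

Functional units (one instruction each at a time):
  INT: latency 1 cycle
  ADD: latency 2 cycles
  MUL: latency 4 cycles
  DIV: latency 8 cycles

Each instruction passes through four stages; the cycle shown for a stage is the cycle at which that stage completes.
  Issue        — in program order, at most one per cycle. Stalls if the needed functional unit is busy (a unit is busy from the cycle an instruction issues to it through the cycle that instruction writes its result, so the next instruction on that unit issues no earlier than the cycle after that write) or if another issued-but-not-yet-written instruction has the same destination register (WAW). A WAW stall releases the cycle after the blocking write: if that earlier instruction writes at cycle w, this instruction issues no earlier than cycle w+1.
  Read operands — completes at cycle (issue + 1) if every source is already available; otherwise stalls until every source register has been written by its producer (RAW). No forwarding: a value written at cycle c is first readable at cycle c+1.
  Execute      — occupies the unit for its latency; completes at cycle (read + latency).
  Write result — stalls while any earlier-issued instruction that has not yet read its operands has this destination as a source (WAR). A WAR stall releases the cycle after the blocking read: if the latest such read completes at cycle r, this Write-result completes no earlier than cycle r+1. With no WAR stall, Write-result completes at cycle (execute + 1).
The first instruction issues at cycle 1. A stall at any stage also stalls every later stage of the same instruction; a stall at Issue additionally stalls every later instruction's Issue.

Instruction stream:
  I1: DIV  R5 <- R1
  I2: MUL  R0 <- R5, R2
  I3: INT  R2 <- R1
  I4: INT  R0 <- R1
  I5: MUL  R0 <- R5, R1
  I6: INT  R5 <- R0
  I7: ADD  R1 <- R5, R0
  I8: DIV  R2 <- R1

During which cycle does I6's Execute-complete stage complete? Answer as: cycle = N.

cycle = 30

t=1  issue I1 (DIV)
t=2  I1 read-ops | issue I2 (MUL)
t=3  issue I3 (INT)
t=4  I3 read-ops
t=5  I3 finished on INT
t=10  I1 finished on DIV
t=11  I1→R5
t=12  I2 read-ops
t=13  I3→R2
t=16  I2 finished on MUL
t=17  I2→R0
t=18  issue I4 (INT)
t=19  I4 read-ops
t=20  I4 finished on INT
t=21  I4→R0
t=22  issue I5 (MUL)
t=23  I5 read-ops | issue I6 (INT)
t=24  issue I7 (ADD)
t=25  issue I8 (DIV)
t=27  I5 finished on MUL
t=28  I5→R0
t=29  I6 read-ops
t=30  I6 finished on INT
t=31  I6→R5
t=32  I7 read-ops
t=34  I7 finished on ADD
t=35  I7→R1
t=36  I8 read-ops
t=44  I8 finished on DIV
t=45  I8→R2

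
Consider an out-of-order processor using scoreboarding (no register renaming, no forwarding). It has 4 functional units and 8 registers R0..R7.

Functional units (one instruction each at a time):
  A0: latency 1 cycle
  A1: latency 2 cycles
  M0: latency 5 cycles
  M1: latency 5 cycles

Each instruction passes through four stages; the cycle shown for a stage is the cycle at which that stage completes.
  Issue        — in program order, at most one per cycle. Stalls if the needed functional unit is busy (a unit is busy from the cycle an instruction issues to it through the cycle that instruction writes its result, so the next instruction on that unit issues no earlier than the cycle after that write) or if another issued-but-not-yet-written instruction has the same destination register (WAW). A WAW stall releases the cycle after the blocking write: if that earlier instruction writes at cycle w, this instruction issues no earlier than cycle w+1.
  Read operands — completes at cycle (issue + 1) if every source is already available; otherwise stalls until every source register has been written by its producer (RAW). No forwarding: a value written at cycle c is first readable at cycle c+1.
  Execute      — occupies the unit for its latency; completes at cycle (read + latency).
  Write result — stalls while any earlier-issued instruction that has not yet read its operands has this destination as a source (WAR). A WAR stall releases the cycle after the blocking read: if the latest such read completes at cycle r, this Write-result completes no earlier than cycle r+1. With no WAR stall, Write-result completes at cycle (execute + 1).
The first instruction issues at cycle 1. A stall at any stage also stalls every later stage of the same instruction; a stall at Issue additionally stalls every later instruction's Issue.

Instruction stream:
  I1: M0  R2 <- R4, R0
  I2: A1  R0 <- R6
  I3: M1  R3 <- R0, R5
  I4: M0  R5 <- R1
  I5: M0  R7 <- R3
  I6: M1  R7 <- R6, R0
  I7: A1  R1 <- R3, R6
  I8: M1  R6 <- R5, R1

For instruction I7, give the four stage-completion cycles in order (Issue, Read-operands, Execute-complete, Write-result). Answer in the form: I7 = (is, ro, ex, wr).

I7 = (26, 27, 29, 30)

c1: I1 dispatched to M0
c2: I1 operands ready · I2 dispatched to A1
c3: I2 operands ready · I3 dispatched to M1
c5: I2 complete
c6: R0←I2
c7: I1 complete · I3 operands ready
c8: R2←I1
c9: I4 dispatched to M0
c10: I4 operands ready
c12: I3 complete
c13: R3←I3
c15: I4 complete
c16: R5←I4
c17: I5 dispatched to M0
c18: I5 operands ready
c23: I5 complete
c24: R7←I5
c25: I6 dispatched to M1
c26: I6 operands ready · I7 dispatched to A1
c27: I7 operands ready
c29: I7 complete
c30: R1←I7
c31: I6 complete
c32: R7←I6
c33: I8 dispatched to M1
c34: I8 operands ready
c39: I8 complete
c40: R6←I8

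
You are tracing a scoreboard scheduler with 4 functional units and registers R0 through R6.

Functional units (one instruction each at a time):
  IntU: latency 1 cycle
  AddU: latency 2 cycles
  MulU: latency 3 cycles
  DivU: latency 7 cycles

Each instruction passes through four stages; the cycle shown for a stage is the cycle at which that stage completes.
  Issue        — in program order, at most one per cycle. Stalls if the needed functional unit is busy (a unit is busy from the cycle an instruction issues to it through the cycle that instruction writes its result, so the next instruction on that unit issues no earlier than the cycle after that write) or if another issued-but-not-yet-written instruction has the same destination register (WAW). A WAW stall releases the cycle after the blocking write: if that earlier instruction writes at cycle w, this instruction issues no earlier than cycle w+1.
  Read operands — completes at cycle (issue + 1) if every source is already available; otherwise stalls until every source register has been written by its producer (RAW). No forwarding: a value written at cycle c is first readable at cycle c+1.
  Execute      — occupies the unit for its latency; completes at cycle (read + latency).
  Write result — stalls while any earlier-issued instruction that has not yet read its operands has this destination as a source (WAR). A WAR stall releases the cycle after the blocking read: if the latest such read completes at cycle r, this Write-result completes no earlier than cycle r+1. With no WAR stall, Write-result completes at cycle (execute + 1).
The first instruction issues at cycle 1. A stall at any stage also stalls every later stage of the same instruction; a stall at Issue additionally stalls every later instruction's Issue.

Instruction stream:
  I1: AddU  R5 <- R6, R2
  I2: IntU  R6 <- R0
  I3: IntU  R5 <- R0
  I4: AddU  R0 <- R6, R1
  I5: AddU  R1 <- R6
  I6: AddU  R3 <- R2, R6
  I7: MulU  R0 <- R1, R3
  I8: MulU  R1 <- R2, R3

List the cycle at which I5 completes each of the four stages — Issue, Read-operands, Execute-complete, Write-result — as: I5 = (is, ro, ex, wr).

I5 = (12, 13, 15, 16)

c1: I1→AddU
c2: I1 RO | I2→IntU
c3: I2 RO
c4: I1 EX | I2 EX
c5: I1 WR R5 | I2 WR R6
c6: I3→IntU
c7: I3 RO | I4→AddU
c8: I3 EX | I4 RO
c9: I3 WR R5
c10: I4 EX
c11: I4 WR R0
c12: I5→AddU
c13: I5 RO
c15: I5 EX
c16: I5 WR R1
c17: I6→AddU
c18: I6 RO | I7→MulU
c20: I6 EX
c21: I6 WR R3
c22: I7 RO
c25: I7 EX
c26: I7 WR R0
c27: I8→MulU
c28: I8 RO
c31: I8 EX
c32: I8 WR R1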